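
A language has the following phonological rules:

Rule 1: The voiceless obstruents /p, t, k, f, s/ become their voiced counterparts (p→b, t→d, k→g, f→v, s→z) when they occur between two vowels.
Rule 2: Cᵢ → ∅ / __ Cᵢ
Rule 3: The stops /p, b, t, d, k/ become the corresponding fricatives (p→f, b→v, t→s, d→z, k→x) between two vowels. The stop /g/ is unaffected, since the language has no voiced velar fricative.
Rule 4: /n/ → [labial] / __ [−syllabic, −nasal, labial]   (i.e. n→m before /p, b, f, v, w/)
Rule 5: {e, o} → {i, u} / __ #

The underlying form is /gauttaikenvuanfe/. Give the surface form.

Rule 1 (intervocalic voicing): /k/ is a voiceless obstruent between vowels /i/ and /e/, so it voices to [g]. /gauttaikenvuanfe/ → gauttaigenvuanfe.
Rule 2 (degemination): /tt/ is a geminate; the first /t/ deletes. /gauttaigenvuanfe/ → gautaigenvuanfe.
Rule 3 (intervocalic spirantization): /t/ is a stop between vowels /u/ and /a/, so it spirantizes to the fricative [s]. /gautaigenvuanfe/ → gausaigenvuanfe.
Rule 4 (nasal place assimilation): /n/ precedes the labial consonant /v/, so it assimilates in place to [m]. /n/ precedes the labial consonant /f/, so it assimilates in place to [m]. /gausaigenvuanfe/ → gausaigemvuamfe.
Rule 5 (final vowel raising): /e/ is a mid vowel in word-final position, so it raises to [i]. /gausaigemvuamfe/ → gausaigemvuamfi.

gausaigemvuamfi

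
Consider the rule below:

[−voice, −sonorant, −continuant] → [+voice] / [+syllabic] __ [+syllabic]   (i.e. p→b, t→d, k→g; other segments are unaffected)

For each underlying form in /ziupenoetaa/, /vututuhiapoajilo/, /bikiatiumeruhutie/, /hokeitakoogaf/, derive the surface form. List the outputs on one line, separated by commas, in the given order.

/ziupenoetaa/: /p/ is a voiceless stop between vowels /u/ and /e/, so it voices to [b]. /t/ is a voiceless stop between vowels /e/ and /a/, so it voices to [d]. → [ziubenoedaa].
/vututuhiapoajilo/: /t/ is a voiceless stop between vowels /u/ and /u/, so it voices to [d]. /t/ is a voiceless stop between vowels /u/ and /u/, so it voices to [d]. /p/ is a voiceless stop between vowels /a/ and /o/, so it voices to [b]. → [vududuhiaboajilo].
/bikiatiumeruhutie/: /k/ is a voiceless stop between vowels /i/ and /i/, so it voices to [g]. /t/ is a voiceless stop between vowels /a/ and /i/, so it voices to [d]. /t/ is a voiceless stop between vowels /u/ and /i/, so it voices to [d]. → [bigiadiumeruhudie].
/hokeitakoogaf/: /k/ is a voiceless stop between vowels /o/ and /e/, so it voices to [g]. /t/ is a voiceless stop between vowels /i/ and /a/, so it voices to [d]. /k/ is a voiceless stop between vowels /a/ and /o/, so it voices to [g]. → [hogeidagoogaf].

ziubenoedaa, vududuhiaboajilo, bigiadiumeruhudie, hogeidagoogaf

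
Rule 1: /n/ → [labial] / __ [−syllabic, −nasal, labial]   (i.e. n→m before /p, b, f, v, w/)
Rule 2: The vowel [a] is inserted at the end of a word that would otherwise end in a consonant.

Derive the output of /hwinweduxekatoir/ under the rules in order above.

Rule 1 (nasal place assimilation): /n/ precedes the labial consonant /w/, so it assimilates in place to [m]. /hwinweduxekatoir/ → hwimweduxekatoir.
Rule 2 (final a-epenthesis): the form ends in the consonant /r/, so [a] is inserted word-finally. /hwimweduxekatoir/ → hwimweduxekatoira.

hwimweduxekatoira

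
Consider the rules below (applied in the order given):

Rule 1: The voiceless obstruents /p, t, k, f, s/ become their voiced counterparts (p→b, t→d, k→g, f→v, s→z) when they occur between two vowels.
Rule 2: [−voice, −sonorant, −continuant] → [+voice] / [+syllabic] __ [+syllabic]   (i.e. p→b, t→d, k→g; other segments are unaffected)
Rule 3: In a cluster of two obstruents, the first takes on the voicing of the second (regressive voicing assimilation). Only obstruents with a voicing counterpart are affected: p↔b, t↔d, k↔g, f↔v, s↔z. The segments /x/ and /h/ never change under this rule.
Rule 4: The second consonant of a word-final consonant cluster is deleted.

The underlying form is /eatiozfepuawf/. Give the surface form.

eadiosfebuaw

Rule 1 (intervocalic voicing): /t/ is a voiceless obstruent between vowels /a/ and /i/, so it voices to [d]. /p/ is a voiceless obstruent between vowels /e/ and /u/, so it voices to [b]. /eatiozfepuawf/ → eadiozfebuawf.
Rule 2 (intervocalic voicing): no segment meets the environment; /eadiozfebuawf/ is unchanged.
Rule 3 (regressive voicing assimilation): /z/ precedes the voiceless obstruent /f/, so it devoices to [s] by assimilation. /eadiozfebuawf/ → eadiosfebuawf.
Rule 4 (final cluster simplification): /f/ is the second consonant of a word-final cluster /wf/, so it deletes. /eadiosfebuawf/ → eadiosfebuaw.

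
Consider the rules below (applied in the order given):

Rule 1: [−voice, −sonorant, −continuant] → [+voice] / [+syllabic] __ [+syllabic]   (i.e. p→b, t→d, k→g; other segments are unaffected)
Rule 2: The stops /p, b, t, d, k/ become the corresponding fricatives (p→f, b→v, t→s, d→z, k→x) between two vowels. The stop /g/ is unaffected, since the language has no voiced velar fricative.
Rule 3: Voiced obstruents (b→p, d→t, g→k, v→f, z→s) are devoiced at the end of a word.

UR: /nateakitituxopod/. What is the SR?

nazeagizizuxovot

Rule 1 (intervocalic voicing): /t/ is a voiceless stop between vowels /a/ and /e/, so it voices to [d]. /k/ is a voiceless stop between vowels /a/ and /i/, so it voices to [g]. /t/ is a voiceless stop between vowels /i/ and /i/, so it voices to [d]. /t/ is a voiceless stop between vowels /i/ and /u/, so it voices to [d]. /p/ is a voiceless stop between vowels /o/ and /o/, so it voices to [b]. /nateakitituxopod/ → nadeagididuxobod.
Rule 2 (intervocalic spirantization): /d/ is a stop between vowels /a/ and /e/, so it spirantizes to the fricative [z]. /d/ is a stop between vowels /i/ and /i/, so it spirantizes to the fricative [z]. /d/ is a stop between vowels /i/ and /u/, so it spirantizes to the fricative [z]. /b/ is a stop between vowels /o/ and /o/, so it spirantizes to the fricative [v]. /nadeagididuxobod/ → nazeagizizuxovod.
Rule 3 (final devoicing): /d/ is a voiced obstruent in word-final position, so it devoices to [t]. /nazeagizizuxovod/ → nazeagizizuxovot.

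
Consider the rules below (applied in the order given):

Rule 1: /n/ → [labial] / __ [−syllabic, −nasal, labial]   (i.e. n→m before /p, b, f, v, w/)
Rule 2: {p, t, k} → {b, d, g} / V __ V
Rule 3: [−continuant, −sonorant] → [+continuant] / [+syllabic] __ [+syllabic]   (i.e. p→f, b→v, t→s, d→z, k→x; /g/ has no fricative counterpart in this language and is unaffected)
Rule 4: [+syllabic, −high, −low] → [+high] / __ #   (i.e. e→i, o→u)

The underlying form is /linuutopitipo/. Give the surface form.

Rule 1 (nasal place assimilation): no segment meets the environment; /linuutopitipo/ is unchanged.
Rule 2 (intervocalic voicing): /t/ is a voiceless stop between vowels /u/ and /o/, so it voices to [d]. /p/ is a voiceless stop between vowels /o/ and /i/, so it voices to [b]. /t/ is a voiceless stop between vowels /i/ and /i/, so it voices to [d]. /p/ is a voiceless stop between vowels /i/ and /o/, so it voices to [b]. /linuutopitipo/ → linuudobidibo.
Rule 3 (intervocalic spirantization): /d/ is a stop between vowels /u/ and /o/, so it spirantizes to the fricative [z]. /b/ is a stop between vowels /o/ and /i/, so it spirantizes to the fricative [v]. /d/ is a stop between vowels /i/ and /i/, so it spirantizes to the fricative [z]. /b/ is a stop between vowels /i/ and /o/, so it spirantizes to the fricative [v]. /linuudobidibo/ → linuuzovizivo.
Rule 4 (final vowel raising): /o/ is a mid vowel in word-final position, so it raises to [u]. /linuuzovizivo/ → linuuzovizivu.

linuuzovizivu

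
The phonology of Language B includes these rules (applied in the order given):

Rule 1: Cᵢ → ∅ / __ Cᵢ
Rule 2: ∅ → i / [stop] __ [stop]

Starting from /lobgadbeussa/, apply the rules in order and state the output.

Rule 1 (degemination): /ss/ is a geminate; the first /s/ deletes. /lobgadbeussa/ → lobgadbeusa.
Rule 2 (stop-cluster i-epenthesis): /b/ and /g/ form a stop–stop cluster, so [i] is inserted between them. /d/ and /b/ form a stop–stop cluster, so [i] is inserted between them. /lobgadbeusa/ → lobigadibeusa.

lobigadibeusa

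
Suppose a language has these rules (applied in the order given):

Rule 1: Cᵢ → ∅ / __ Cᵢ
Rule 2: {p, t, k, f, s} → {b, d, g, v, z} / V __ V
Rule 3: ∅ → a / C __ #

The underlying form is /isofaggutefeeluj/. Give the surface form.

Rule 1 (degemination): /gg/ is a geminate; the first /g/ deletes. /isofaggutefeeluj/ → isofagutefeeluj.
Rule 2 (intervocalic voicing): /s/ is a voiceless obstruent between vowels /i/ and /o/, so it voices to [z]. /f/ is a voiceless obstruent between vowels /o/ and /a/, so it voices to [v]. /t/ is a voiceless obstruent between vowels /u/ and /e/, so it voices to [d]. /f/ is a voiceless obstruent between vowels /e/ and /e/, so it voices to [v]. /isofagutefeeluj/ → izovagudeveeluj.
Rule 3 (final a-epenthesis): the form ends in the consonant /j/, so [a] is inserted word-finally. /izovagudeveeluj/ → izovagudeveeluja.

izovagudeveeluja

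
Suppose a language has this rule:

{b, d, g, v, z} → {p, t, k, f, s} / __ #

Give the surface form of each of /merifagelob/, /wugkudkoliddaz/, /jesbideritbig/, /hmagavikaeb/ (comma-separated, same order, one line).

/merifagelob/: /b/ is a voiced obstruent in word-final position, so it devoices to [p]. → [merifagelop].
/wugkudkoliddaz/: /z/ is a voiced obstruent in word-final position, so it devoices to [s]. → [wugkudkoliddas].
/jesbideritbig/: /g/ is a voiced obstruent in word-final position, so it devoices to [k]. → [jesbideritbik].
/hmagavikaeb/: /b/ is a voiced obstruent in word-final position, so it devoices to [p]. → [hmagavikaep].

merifagelop, wugkudkoliddas, jesbideritbik, hmagavikaep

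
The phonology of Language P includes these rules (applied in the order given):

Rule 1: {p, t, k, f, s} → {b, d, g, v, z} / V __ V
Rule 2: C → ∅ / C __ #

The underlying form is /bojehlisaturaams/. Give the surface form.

Rule 1 (intervocalic voicing): /s/ is a voiceless obstruent between vowels /i/ and /a/, so it voices to [z]. /t/ is a voiceless obstruent between vowels /a/ and /u/, so it voices to [d]. /bojehlisaturaams/ → bojehlizaduraams.
Rule 2 (final cluster simplification): /s/ is the second consonant of a word-final cluster /ms/, so it deletes. /bojehlizaduraams/ → bojehlizaduraam.

bojehlizaduraam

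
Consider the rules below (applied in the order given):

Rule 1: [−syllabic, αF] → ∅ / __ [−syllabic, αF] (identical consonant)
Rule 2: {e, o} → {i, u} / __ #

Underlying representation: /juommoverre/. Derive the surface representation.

juomoveri

Rule 1 (degemination): /mm/ is a geminate; the first /m/ deletes. /rr/ is a geminate; the first /r/ deletes. /juommoverre/ → juomovere.
Rule 2 (final vowel raising): /e/ is a mid vowel in word-final position, so it raises to [i]. /juomovere/ → juomoveri.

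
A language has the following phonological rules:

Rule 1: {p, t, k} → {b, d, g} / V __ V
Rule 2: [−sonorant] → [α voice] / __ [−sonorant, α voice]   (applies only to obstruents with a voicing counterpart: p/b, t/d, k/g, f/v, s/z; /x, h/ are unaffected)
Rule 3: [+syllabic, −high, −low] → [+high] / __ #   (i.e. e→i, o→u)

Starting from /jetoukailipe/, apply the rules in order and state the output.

jedougailibi

Rule 1 (intervocalic voicing): /t/ is a voiceless stop between vowels /e/ and /o/, so it voices to [d]. /k/ is a voiceless stop between vowels /u/ and /a/, so it voices to [g]. /p/ is a voiceless stop between vowels /i/ and /e/, so it voices to [b]. /jetoukailipe/ → jedougailibe.
Rule 2 (regressive voicing assimilation): no segment meets the environment; /jedougailibe/ is unchanged.
Rule 3 (final vowel raising): /e/ is a mid vowel in word-final position, so it raises to [i]. /jedougailibe/ → jedougailibi.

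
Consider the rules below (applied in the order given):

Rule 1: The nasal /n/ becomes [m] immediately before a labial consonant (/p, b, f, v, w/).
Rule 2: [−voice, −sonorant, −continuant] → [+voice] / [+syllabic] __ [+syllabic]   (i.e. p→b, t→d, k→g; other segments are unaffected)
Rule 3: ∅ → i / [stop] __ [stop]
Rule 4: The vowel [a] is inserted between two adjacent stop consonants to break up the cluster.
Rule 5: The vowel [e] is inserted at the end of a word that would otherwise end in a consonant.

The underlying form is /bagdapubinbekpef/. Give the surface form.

bagidabubimbekipefe

Rule 1 (nasal place assimilation): /n/ precedes the labial consonant /b/, so it assimilates in place to [m]. /bagdapubinbekpef/ → bagdapubimbekpef.
Rule 2 (intervocalic voicing): /p/ is a voiceless stop between vowels /a/ and /u/, so it voices to [b]. /bagdapubimbekpef/ → bagdabubimbekpef.
Rule 3 (stop-cluster i-epenthesis): /g/ and /d/ form a stop–stop cluster, so [i] is inserted between them. /k/ and /p/ form a stop–stop cluster, so [i] is inserted between them. /bagdabubimbekpef/ → bagidabubimbekipef.
Rule 4 (stop-cluster a-epenthesis): no segment meets the environment; /bagidabubimbekipef/ is unchanged.
Rule 5 (final e-epenthesis): the form ends in the consonant /f/, so [e] is inserted word-finally. /bagidabubimbekipef/ → bagidabubimbekipefe.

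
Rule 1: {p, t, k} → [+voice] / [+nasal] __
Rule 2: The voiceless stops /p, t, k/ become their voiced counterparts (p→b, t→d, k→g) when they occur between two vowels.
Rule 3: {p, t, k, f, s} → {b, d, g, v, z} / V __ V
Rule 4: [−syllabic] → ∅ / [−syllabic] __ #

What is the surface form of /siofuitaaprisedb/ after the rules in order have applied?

siovuidaaprized

Rule 1 (post-nasal voicing): no segment meets the environment; /siofuitaaprisedb/ is unchanged.
Rule 2 (intervocalic voicing): /t/ is a voiceless stop between vowels /i/ and /a/, so it voices to [d]. /siofuitaaprisedb/ → siofuidaaprisedb.
Rule 3 (intervocalic voicing): /f/ is a voiceless obstruent between vowels /o/ and /u/, so it voices to [v]. /s/ is a voiceless obstruent between vowels /i/ and /e/, so it voices to [z]. /siofuidaaprisedb/ → siovuidaaprizedb.
Rule 4 (final cluster simplification): /b/ is the second consonant of a word-final cluster /db/, so it deletes. /siovuidaaprizedb/ → siovuidaaprized.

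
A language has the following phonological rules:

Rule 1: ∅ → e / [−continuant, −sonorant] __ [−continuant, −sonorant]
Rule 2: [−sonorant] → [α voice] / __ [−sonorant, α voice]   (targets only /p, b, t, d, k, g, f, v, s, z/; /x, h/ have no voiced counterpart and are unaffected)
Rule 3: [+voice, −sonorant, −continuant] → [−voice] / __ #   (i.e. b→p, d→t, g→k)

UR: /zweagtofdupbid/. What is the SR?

Rule 1 (stop-cluster e-epenthesis): /g/ and /t/ form a stop–stop cluster, so [e] is inserted between them. /p/ and /b/ form a stop–stop cluster, so [e] is inserted between them. /zweagtofdupbid/ → zweagetofdupebid.
Rule 2 (regressive voicing assimilation): /f/ precedes the voiced obstruent /d/, so it voices to [v] by assimilation. /zweagetofdupebid/ → zweagetovdupebid.
Rule 3 (final devoicing): /d/ is a voiced stop in word-final position, so it devoices to [t]. /zweagetovdupebid/ → zweagetovdupebit.

zweagetovdupebit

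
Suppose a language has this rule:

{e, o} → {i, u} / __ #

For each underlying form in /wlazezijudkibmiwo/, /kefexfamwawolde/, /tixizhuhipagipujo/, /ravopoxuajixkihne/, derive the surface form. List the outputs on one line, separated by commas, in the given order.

wlazezijudkibmiwu, kefexfamwawoldi, tixizhuhipagipuju, ravopoxuajixkihni

/wlazezijudkibmiwo/: /o/ is a mid vowel in word-final position, so it raises to [u]. → [wlazezijudkibmiwu].
/kefexfamwawolde/: /e/ is a mid vowel in word-final position, so it raises to [i]. → [kefexfamwawoldi].
/tixizhuhipagipujo/: /o/ is a mid vowel in word-final position, so it raises to [u]. → [tixizhuhipagipuju].
/ravopoxuajixkihne/: /e/ is a mid vowel in word-final position, so it raises to [i]. → [ravopoxuajixkihni].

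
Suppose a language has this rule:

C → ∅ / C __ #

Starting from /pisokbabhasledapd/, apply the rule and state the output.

pisokbabhasledap

/d/ is the second consonant of a word-final cluster /pd/, so it deletes.
Surface form: [pisokbabhasledap].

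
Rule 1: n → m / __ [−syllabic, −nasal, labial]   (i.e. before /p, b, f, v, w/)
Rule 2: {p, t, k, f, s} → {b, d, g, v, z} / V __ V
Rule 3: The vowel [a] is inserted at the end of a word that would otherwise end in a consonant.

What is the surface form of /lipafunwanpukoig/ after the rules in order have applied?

Rule 1 (nasal place assimilation): /n/ precedes the labial consonant /w/, so it assimilates in place to [m]. /n/ precedes the labial consonant /p/, so it assimilates in place to [m]. /lipafunwanpukoig/ → lipafumwampukoig.
Rule 2 (intervocalic voicing): /p/ is a voiceless obstruent between vowels /i/ and /a/, so it voices to [b]. /f/ is a voiceless obstruent between vowels /a/ and /u/, so it voices to [v]. /k/ is a voiceless obstruent between vowels /u/ and /o/, so it voices to [g]. /lipafumwampukoig/ → libavumwampugoig.
Rule 3 (final a-epenthesis): the form ends in the consonant /g/, so [a] is inserted word-finally. /libavumwampugoig/ → libavumwampugoiga.

libavumwampugoiga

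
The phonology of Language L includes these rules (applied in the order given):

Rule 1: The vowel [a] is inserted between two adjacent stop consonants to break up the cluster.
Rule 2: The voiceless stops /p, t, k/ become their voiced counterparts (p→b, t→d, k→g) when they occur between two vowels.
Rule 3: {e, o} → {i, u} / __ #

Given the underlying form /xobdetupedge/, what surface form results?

xobadedubedagi

Rule 1 (stop-cluster a-epenthesis): /b/ and /d/ form a stop–stop cluster, so [a] is inserted between them. /d/ and /g/ form a stop–stop cluster, so [a] is inserted between them. /xobdetupedge/ → xobadetupedage.
Rule 2 (intervocalic voicing): /t/ is a voiceless stop between vowels /e/ and /u/, so it voices to [d]. /p/ is a voiceless stop between vowels /u/ and /e/, so it voices to [b]. /xobadetupedage/ → xobadedubedage.
Rule 3 (final vowel raising): /e/ is a mid vowel in word-final position, so it raises to [i]. /xobadedubedage/ → xobadedubedagi.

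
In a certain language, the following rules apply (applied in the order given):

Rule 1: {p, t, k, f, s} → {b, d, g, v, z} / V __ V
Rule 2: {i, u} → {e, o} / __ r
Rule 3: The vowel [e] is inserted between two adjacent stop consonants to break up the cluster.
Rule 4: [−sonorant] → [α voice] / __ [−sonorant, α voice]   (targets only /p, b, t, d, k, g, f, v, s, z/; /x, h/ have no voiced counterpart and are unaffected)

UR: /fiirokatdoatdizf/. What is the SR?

Rule 1 (intervocalic voicing): /k/ is a voiceless obstruent between vowels /o/ and /a/, so it voices to [g]. /fiirokatdoatdizf/ → fiirogatdoatdizf.
Rule 2 (pre-rhotic lowering): /i/ is a high vowel immediately before /r/, so it lowers to [e]. /fiirogatdoatdizf/ → fierogatdoatdizf.
Rule 3 (stop-cluster e-epenthesis): /t/ and /d/ form a stop–stop cluster, so [e] is inserted between them. /t/ and /d/ form a stop–stop cluster, so [e] is inserted between them. /fierogatdoatdizf/ → fierogatedoatedizf.
Rule 4 (regressive voicing assimilation): /z/ precedes the voiceless obstruent /f/, so it devoices to [s] by assimilation. /fierogatedoatedizf/ → fierogatedoatedisf.

fierogatedoatedisf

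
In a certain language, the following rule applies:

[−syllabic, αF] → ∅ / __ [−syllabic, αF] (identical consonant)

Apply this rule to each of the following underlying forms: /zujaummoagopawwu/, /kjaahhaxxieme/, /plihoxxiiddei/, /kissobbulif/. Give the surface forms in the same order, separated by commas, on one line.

zujaumoagopawu, kjaahaxieme, plihoxiidei, kisobulif

/zujaummoagopawwu/: /mm/ is a geminate; the first /m/ deletes. /ww/ is a geminate; the first /w/ deletes. → [zujaumoagopawu].
/kjaahhaxxieme/: /hh/ is a geminate; the first /h/ deletes. /xx/ is a geminate; the first /x/ deletes. → [kjaahaxieme].
/plihoxxiiddei/: /xx/ is a geminate; the first /x/ deletes. /dd/ is a geminate; the first /d/ deletes. → [plihoxiidei].
/kissobbulif/: /ss/ is a geminate; the first /s/ deletes. /bb/ is a geminate; the first /b/ deletes. → [kisobulif].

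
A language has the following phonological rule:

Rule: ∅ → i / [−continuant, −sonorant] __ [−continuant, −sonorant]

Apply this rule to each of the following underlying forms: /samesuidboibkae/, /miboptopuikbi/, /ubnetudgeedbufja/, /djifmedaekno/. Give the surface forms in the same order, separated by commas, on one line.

/samesuidboibkae/: /d/ and /b/ form a stop–stop cluster, so [i] is inserted between them. /b/ and /k/ form a stop–stop cluster, so [i] is inserted between them. → [samesuidiboibikae].
/miboptopuikbi/: /p/ and /t/ form a stop–stop cluster, so [i] is inserted between them. /k/ and /b/ form a stop–stop cluster, so [i] is inserted between them. → [mibopitopuikibi].
/ubnetudgeedbufja/: /d/ and /g/ form a stop–stop cluster, so [i] is inserted between them. /d/ and /b/ form a stop–stop cluster, so [i] is inserted between them. → [ubnetudigeedibufja].
/djifmedaekno/: the rule's environment is not met; surfaces unchanged as [djifmedaekno].

samesuidiboibikae, mibopitopuikibi, ubnetudigeedibufja, djifmedaekno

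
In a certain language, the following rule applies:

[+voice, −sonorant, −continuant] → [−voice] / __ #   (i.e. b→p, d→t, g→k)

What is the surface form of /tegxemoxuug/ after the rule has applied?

tegxemoxuuk

Scanning /tegxemoxuug/: /g/ at position 3 is not in the conditioning environment; /g/ is a voiced stop in word-final position, so it devoices to [k].
Result: [tegxemoxuuk].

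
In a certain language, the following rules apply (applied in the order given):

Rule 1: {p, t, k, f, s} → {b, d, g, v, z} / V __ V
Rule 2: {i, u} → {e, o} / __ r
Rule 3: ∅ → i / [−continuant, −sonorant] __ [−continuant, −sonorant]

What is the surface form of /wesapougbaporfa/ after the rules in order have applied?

Rule 1 (intervocalic voicing): /s/ is a voiceless obstruent between vowels /e/ and /a/, so it voices to [z]. /p/ is a voiceless obstruent between vowels /a/ and /o/, so it voices to [b]. /p/ is a voiceless obstruent between vowels /a/ and /o/, so it voices to [b]. /wesapougbaporfa/ → wezabougbaborfa.
Rule 2 (pre-rhotic lowering): no segment meets the environment; /wezabougbaborfa/ is unchanged.
Rule 3 (stop-cluster i-epenthesis): /g/ and /b/ form a stop–stop cluster, so [i] is inserted between them. /wezabougbaborfa/ → wezabougibaborfa.

wezabougibaborfa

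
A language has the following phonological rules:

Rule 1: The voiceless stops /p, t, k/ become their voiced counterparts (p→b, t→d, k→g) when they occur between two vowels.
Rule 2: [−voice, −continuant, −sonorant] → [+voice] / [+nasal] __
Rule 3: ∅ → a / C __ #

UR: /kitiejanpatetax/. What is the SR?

kidiejanbadedaxa

Rule 1 (intervocalic voicing): /t/ is a voiceless stop between vowels /i/ and /i/, so it voices to [d]. /t/ is a voiceless stop between vowels /a/ and /e/, so it voices to [d]. /t/ is a voiceless stop between vowels /e/ and /a/, so it voices to [d]. /kitiejanpatetax/ → kidiejanpadedax.
Rule 2 (post-nasal voicing): /p/ is a voiceless stop immediately after the nasal /n/, so it voices to [b]. /kidiejanpadedax/ → kidiejanbadedax.
Rule 3 (final a-epenthesis): the form ends in the consonant /x/, so [a] is inserted word-finally. /kidiejanbadedax/ → kidiejanbadedaxa.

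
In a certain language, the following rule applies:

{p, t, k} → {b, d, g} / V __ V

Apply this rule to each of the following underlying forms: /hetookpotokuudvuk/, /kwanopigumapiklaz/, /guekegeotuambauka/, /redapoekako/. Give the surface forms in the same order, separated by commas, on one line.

/hetookpotokuudvuk/: /t/ is a voiceless stop between vowels /e/ and /o/, so it voices to [d]. /t/ is a voiceless stop between vowels /o/ and /o/, so it voices to [d]. /k/ is a voiceless stop between vowels /o/ and /u/, so it voices to [g]. → [hedookpodoguudvuk].
/kwanopigumapiklaz/: /p/ is a voiceless stop between vowels /o/ and /i/, so it voices to [b]. /p/ is a voiceless stop between vowels /a/ and /i/, so it voices to [b]. → [kwanobigumabiklaz].
/guekegeotuambauka/: /k/ is a voiceless stop between vowels /e/ and /e/, so it voices to [g]. /t/ is a voiceless stop between vowels /o/ and /u/, so it voices to [d]. /k/ is a voiceless stop between vowels /u/ and /a/, so it voices to [g]. → [guegegeoduambauga].
/redapoekako/: /p/ is a voiceless stop between vowels /a/ and /o/, so it voices to [b]. /k/ is a voiceless stop between vowels /e/ and /a/, so it voices to [g]. /k/ is a voiceless stop between vowels /a/ and /o/, so it voices to [g]. → [redaboegago].

hedookpodoguudvuk, kwanobigumabiklaz, guegegeoduambauga, redaboegago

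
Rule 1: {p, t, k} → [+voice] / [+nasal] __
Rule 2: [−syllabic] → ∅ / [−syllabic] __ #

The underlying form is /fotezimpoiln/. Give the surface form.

fotezimboil

Rule 1 (post-nasal voicing): /p/ is a voiceless stop immediately after the nasal /m/, so it voices to [b]. /fotezimpoiln/ → fotezimboiln.
Rule 2 (final cluster simplification): /n/ is the second consonant of a word-final cluster /ln/, so it deletes. /fotezimboiln/ → fotezimboil.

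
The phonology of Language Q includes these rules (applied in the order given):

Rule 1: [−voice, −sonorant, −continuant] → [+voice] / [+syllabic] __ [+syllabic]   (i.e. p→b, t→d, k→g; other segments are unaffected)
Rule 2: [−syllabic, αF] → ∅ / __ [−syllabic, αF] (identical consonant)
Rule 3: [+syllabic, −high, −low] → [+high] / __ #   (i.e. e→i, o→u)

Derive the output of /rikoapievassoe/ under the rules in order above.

rigoabievasoi

Rule 1 (intervocalic voicing): /k/ is a voiceless stop between vowels /i/ and /o/, so it voices to [g]. /p/ is a voiceless stop between vowels /a/ and /i/, so it voices to [b]. /rikoapievassoe/ → rigoabievassoe.
Rule 2 (degemination): /ss/ is a geminate; the first /s/ deletes. /rigoabievassoe/ → rigoabievasoe.
Rule 3 (final vowel raising): /e/ is a mid vowel in word-final position, so it raises to [i]. /rigoabievasoe/ → rigoabievasoi.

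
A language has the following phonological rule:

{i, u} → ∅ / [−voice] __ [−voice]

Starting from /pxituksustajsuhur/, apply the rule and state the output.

/i/ is a high vowel flanked by voiceless consonants /x/ and /t/, so it deletes.
/u/ is a high vowel flanked by voiceless consonants /t/ and /k/, so it deletes.
/u/ is a high vowel flanked by voiceless consonants /s/ and /s/, so it deletes.
/u/ is a high vowel flanked by voiceless consonants /s/ and /h/, so it deletes.
The other instance of /u/ does not occur in the required environment and remains unchanged.
Surface form: [pxtksstajshur].

pxtksstajshur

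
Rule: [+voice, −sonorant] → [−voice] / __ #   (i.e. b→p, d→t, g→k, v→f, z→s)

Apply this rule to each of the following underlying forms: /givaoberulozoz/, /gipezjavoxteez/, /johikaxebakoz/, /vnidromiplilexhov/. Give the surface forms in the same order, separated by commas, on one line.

givaoberulozos, gipezjavoxtees, johikaxebakos, vnidromiplilexhof

/givaoberulozoz/: /z/ is a voiced obstruent in word-final position, so it devoices to [s]. → [givaoberulozos].
/gipezjavoxteez/: /z/ is a voiced obstruent in word-final position, so it devoices to [s]. → [gipezjavoxtees].
/johikaxebakoz/: /z/ is a voiced obstruent in word-final position, so it devoices to [s]. → [johikaxebakos].
/vnidromiplilexhov/: /v/ is a voiced obstruent in word-final position, so it devoices to [f]. → [vnidromiplilexhof].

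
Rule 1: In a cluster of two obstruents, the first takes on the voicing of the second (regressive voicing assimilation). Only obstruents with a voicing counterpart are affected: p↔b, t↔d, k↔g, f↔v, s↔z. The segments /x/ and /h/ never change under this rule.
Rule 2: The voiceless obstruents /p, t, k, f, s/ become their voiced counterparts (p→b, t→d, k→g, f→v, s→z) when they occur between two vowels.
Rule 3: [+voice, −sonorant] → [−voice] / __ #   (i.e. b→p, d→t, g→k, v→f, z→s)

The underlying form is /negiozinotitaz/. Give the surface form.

negiozinodidas

Rule 1 (regressive voicing assimilation): no segment meets the environment; /negiozinotitaz/ is unchanged.
Rule 2 (intervocalic voicing): /t/ is a voiceless obstruent between vowels /o/ and /i/, so it voices to [d]. /t/ is a voiceless obstruent between vowels /i/ and /a/, so it voices to [d]. /negiozinotitaz/ → negiozinodidaz.
Rule 3 (final devoicing): /z/ is a voiced obstruent in word-final position, so it devoices to [s]. /negiozinodidaz/ → negiozinodidas.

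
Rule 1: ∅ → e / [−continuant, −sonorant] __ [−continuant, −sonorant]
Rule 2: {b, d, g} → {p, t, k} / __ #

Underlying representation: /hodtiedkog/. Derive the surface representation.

hodetiedekok

Rule 1 (stop-cluster e-epenthesis): /d/ and /t/ form a stop–stop cluster, so [e] is inserted between them. /d/ and /k/ form a stop–stop cluster, so [e] is inserted between them. /hodtiedkog/ → hodetiedekog.
Rule 2 (final devoicing): /g/ is a voiced stop in word-final position, so it devoices to [k]. /hodetiedekog/ → hodetiedekok.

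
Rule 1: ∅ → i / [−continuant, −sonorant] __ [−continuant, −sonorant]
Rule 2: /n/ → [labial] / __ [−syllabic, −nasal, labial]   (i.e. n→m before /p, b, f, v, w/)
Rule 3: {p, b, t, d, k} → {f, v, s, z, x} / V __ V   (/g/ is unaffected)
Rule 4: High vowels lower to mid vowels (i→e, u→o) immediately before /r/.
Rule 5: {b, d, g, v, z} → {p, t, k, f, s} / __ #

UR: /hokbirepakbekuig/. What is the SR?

Rule 1 (stop-cluster i-epenthesis): /k/ and /b/ form a stop–stop cluster, so [i] is inserted between them. /k/ and /b/ form a stop–stop cluster, so [i] is inserted between them. /hokbirepakbekuig/ → hokibirepakibekuig.
Rule 2 (nasal place assimilation): no segment meets the environment; /hokibirepakibekuig/ is unchanged.
Rule 3 (intervocalic spirantization): /k/ is a stop between vowels /o/ and /i/, so it spirantizes to the fricative [x]. /b/ is a stop between vowels /i/ and /i/, so it spirantizes to the fricative [v]. /p/ is a stop between vowels /e/ and /a/, so it spirantizes to the fricative [f]. /k/ is a stop between vowels /a/ and /i/, so it spirantizes to the fricative [x]. /b/ is a stop between vowels /i/ and /e/, so it spirantizes to the fricative [v]. /k/ is a stop between vowels /e/ and /u/, so it spirantizes to the fricative [x]. /hokibirepakibekuig/ → hoxivirefaxivexuig.
Rule 4 (pre-rhotic lowering): /i/ is a high vowel immediately before /r/, so it lowers to [e]. /hoxivirefaxivexuig/ → hoxiverefaxivexuig.
Rule 5 (final devoicing): /g/ is a voiced obstruent in word-final position, so it devoices to [k]. /hoxiverefaxivexuig/ → hoxiverefaxivexuik.

hoxiverefaxivexuik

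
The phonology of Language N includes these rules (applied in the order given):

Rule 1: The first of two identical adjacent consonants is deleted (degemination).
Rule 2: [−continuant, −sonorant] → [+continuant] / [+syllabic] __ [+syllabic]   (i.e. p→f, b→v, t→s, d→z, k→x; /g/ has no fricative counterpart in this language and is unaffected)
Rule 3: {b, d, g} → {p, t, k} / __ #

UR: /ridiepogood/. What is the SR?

Rule 1 (degemination): no segment meets the environment; /ridiepogood/ is unchanged.
Rule 2 (intervocalic spirantization): /d/ is a stop between vowels /i/ and /i/, so it spirantizes to the fricative [z]. /p/ is a stop between vowels /e/ and /o/, so it spirantizes to the fricative [f]. /ridiepogood/ → riziefogood.
Rule 3 (final devoicing): /d/ is a voiced stop in word-final position, so it devoices to [t]. /riziefogood/ → riziefogoot.

riziefogoot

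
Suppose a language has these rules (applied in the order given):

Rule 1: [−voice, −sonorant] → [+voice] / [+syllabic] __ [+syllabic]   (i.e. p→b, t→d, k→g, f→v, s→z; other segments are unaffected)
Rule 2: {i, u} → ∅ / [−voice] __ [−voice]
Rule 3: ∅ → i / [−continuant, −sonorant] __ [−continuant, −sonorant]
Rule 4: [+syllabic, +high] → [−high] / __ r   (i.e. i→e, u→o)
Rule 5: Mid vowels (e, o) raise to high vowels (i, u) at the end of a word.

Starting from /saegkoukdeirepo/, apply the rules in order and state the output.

Rule 1 (intervocalic voicing): /p/ is a voiceless obstruent between vowels /e/ and /o/, so it voices to [b]. /saegkoukdeirepo/ → saegkoukdeirebo.
Rule 2 (high vowel syncope): no segment meets the environment; /saegkoukdeirebo/ is unchanged.
Rule 3 (stop-cluster i-epenthesis): /g/ and /k/ form a stop–stop cluster, so [i] is inserted between them. /k/ and /d/ form a stop–stop cluster, so [i] is inserted between them. /saegkoukdeirebo/ → saegikoukideirebo.
Rule 4 (pre-rhotic lowering): /i/ is a high vowel immediately before /r/, so it lowers to [e]. /saegikoukideirebo/ → saegikoukideerebo.
Rule 5 (final vowel raising): /o/ is a mid vowel in word-final position, so it raises to [u]. /saegikoukideerebo/ → saegikoukideerebu.

saegikoukideerebu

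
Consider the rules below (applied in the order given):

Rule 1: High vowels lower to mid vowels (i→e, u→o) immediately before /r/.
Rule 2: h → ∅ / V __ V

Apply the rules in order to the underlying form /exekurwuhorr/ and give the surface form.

Rule 1 (pre-rhotic lowering): /u/ is a high vowel immediately before /r/, so it lowers to [o]. /exekurwuhorr/ → exekorwuhorr.
Rule 2 (intervocalic h-deletion): /h/ occurs between vowels /u/ and /o/, so it deletes. /exekorwuhorr/ → exekorwuorr.

exekorwuorr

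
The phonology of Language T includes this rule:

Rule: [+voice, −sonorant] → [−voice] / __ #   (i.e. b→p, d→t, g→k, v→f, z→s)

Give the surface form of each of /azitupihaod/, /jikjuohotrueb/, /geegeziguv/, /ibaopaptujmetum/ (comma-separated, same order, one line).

azitupihaot, jikjuohotruep, geegeziguf, ibaopaptujmetum

/azitupihaod/: /d/ is a voiced obstruent in word-final position, so it devoices to [t]. → [azitupihaot].
/jikjuohotrueb/: /b/ is a voiced obstruent in word-final position, so it devoices to [p]. → [jikjuohotruep].
/geegeziguv/: /v/ is a voiced obstruent in word-final position, so it devoices to [f]. → [geegeziguf].
/ibaopaptujmetum/: the rule's environment is not met; surfaces unchanged as [ibaopaptujmetum].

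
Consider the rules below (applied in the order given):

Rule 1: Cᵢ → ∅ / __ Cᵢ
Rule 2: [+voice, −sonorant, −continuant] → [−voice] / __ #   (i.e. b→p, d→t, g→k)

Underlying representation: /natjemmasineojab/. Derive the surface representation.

Rule 1 (degemination): /mm/ is a geminate; the first /m/ deletes. /natjemmasineojab/ → natjemasineojab.
Rule 2 (final devoicing): /b/ is a voiced stop in word-final position, so it devoices to [p]. /natjemasineojab/ → natjemasineojap.

natjemasineojap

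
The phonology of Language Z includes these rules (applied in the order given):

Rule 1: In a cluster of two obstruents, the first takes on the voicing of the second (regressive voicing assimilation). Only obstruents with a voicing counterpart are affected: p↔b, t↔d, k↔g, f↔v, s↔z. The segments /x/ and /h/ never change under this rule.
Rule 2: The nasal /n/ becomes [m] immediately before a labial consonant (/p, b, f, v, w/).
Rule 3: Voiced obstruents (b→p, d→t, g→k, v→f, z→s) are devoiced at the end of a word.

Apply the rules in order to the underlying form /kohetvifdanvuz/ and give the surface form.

kohedvivdamvus

Rule 1 (regressive voicing assimilation): /t/ precedes the voiced obstruent /v/, so it voices to [d] by assimilation. /f/ precedes the voiced obstruent /d/, so it voices to [v] by assimilation. /kohetvifdanvuz/ → kohedvivdanvuz.
Rule 2 (nasal place assimilation): /n/ precedes the labial consonant /v/, so it assimilates in place to [m]. /kohedvivdanvuz/ → kohedvivdamvuz.
Rule 3 (final devoicing): /z/ is a voiced obstruent in word-final position, so it devoices to [s]. /kohedvivdamvuz/ → kohedvivdamvus.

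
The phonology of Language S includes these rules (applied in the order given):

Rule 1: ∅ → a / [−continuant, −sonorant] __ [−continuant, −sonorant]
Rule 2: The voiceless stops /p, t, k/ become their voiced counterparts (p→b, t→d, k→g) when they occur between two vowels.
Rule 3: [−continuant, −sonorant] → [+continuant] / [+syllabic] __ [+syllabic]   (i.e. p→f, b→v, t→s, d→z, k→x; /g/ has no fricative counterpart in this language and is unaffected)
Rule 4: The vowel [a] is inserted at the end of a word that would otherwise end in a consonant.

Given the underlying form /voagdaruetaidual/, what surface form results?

Rule 1 (stop-cluster a-epenthesis): /g/ and /d/ form a stop–stop cluster, so [a] is inserted between them. /voagdaruetaidual/ → voagadaruetaidual.
Rule 2 (intervocalic voicing): /t/ is a voiceless stop between vowels /e/ and /a/, so it voices to [d]. /voagadaruetaidual/ → voagadaruedaidual.
Rule 3 (intervocalic spirantization): /d/ is a stop between vowels /a/ and /a/, so it spirantizes to the fricative [z]. /d/ is a stop between vowels /e/ and /a/, so it spirantizes to the fricative [z]. /d/ is a stop between vowels /i/ and /u/, so it spirantizes to the fricative [z]. /voagadaruedaidual/ → voagazaruezaizual.
Rule 4 (final a-epenthesis): the form ends in the consonant /l/, so [a] is inserted word-finally. /voagazaruezaizual/ → voagazaruezaizuala.

voagazaruezaizuala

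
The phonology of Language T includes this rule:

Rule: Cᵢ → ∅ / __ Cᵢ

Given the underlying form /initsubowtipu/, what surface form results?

initsubowtipu

No segment of /initsubowtipu/ meets the structural description of the rule, so the form surfaces unchanged.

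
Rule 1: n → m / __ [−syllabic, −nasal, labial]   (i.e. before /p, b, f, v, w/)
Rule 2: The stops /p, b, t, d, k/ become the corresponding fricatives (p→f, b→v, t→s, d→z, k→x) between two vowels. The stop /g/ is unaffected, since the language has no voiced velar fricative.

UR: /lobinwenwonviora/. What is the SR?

lovimwemwomviora

Rule 1 (nasal place assimilation): /n/ precedes the labial consonant /w/, so it assimilates in place to [m]. /n/ precedes the labial consonant /w/, so it assimilates in place to [m]. /n/ precedes the labial consonant /v/, so it assimilates in place to [m]. /lobinwenwonviora/ → lobimwemwomviora.
Rule 2 (intervocalic spirantization): /b/ is a stop between vowels /o/ and /i/, so it spirantizes to the fricative [v]. /lobimwemwomviora/ → lovimwemwomviora.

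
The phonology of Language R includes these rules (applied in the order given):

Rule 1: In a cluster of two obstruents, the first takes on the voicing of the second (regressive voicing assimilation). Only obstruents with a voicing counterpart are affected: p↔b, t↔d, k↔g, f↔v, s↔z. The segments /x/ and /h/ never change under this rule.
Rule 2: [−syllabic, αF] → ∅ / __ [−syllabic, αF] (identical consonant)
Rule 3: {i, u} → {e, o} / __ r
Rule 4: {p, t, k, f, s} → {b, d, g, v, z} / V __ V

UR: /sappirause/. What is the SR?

Rule 1 (regressive voicing assimilation): no segment meets the environment; /sappirause/ is unchanged.
Rule 2 (degemination): /pp/ is a geminate; the first /p/ deletes. /sappirause/ → sapirause.
Rule 3 (pre-rhotic lowering): /i/ is a high vowel immediately before /r/, so it lowers to [e]. /sapirause/ → saperause.
Rule 4 (intervocalic voicing): /p/ is a voiceless obstruent between vowels /a/ and /e/, so it voices to [b]. /s/ is a voiceless obstruent between vowels /u/ and /e/, so it voices to [z]. /saperause/ → saberauze.

saberauze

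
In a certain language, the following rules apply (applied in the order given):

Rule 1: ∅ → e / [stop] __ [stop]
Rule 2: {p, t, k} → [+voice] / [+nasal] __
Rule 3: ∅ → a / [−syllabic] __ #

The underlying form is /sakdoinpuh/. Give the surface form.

sakedoinbuha

Rule 1 (stop-cluster e-epenthesis): /k/ and /d/ form a stop–stop cluster, so [e] is inserted between them. /sakdoinpuh/ → sakedoinpuh.
Rule 2 (post-nasal voicing): /p/ is a voiceless stop immediately after the nasal /n/, so it voices to [b]. /sakedoinpuh/ → sakedoinbuh.
Rule 3 (final a-epenthesis): the form ends in the consonant /h/, so [a] is inserted word-finally. /sakedoinbuh/ → sakedoinbuha.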